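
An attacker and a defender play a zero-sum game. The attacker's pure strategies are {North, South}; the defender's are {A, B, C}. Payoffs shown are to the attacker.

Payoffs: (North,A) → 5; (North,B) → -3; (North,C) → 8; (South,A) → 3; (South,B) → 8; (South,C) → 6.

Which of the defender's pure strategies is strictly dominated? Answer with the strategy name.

A holds the attacker's payoff strictly below C in every row: 5 < 8, 3 < 6.
So C is strictly dominated for the defender.

C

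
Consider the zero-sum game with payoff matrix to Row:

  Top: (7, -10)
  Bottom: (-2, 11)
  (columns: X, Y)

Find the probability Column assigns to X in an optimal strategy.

Row minima: Top → -10, Bottom → -2; maximin = -2.
Column maxima: X → 7, Y → 11; minimax = 7.
-2 ≠ 7, so there is no saddle point; optimal play is mixed.
Let Row play Top with probability p. Expected payoff against X: 7p + (-2)(1−p) = 9p − 2; against Y: (-10)p + 11(1−p) = −21p + 11.
Setting these equal: 9p − 2 = −21p + 11 ⇒ 30p = 13 ⇒ p = 13/30, and the value is (9)·(13/30) − 2 = 19/10.
For Column: with q = P(X), equating Top's and Bottom's payoffs gives 17q − 10 = −13q + 11 ⇒ q = 7/10.

7/10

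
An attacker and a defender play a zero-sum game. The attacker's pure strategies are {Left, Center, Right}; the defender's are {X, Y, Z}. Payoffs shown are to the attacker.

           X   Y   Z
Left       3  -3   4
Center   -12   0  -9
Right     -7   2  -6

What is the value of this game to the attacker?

-1

Row minima: Left → -3, Center → -12, Right → -7; maximin = -3.
Column maxima: X → 3, Y → 2, Z → 4; minimax = 2.
-3 ≠ 2, so there is no saddle point; optimal play is mixed.
Center is strictly dominated by Right, so the attacker never plays it.
Z is strictly dominated by X (it gives the attacker strictly more in every row), so the defender never plays it.
On the remaining 2×2 (Left, Right vs X, Y):
Let the attacker play Left with probability p. Expected payoff against X: 3p + (-7)(1−p) = 10p − 7; against Y: (-3)p + 2(1−p) = −5p + 2.
Setting these equal: 10p − 7 = −5p + 2 ⇒ 15p = 9 ⇒ p = 3/5, and the value is (10)·(3/5) − 7 = -1.
For the defender: with q = P(X), equating Left's and Right's payoffs gives 6q − 3 = −9q + 2 ⇒ q = 1/3.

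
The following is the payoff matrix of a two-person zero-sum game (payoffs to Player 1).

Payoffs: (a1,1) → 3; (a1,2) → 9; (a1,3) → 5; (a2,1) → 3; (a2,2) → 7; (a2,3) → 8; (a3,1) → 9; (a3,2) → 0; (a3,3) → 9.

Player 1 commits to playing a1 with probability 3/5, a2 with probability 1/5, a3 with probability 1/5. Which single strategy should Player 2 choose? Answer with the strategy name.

If Player 2 plays 1, Player 1's expected payoff is (3/5)·3 + (1/5)·3 + (1/5)·9 = 21/5.
If Player 2 plays 2, Player 1's expected payoff is (3/5)·9 + (1/5)·7 + (1/5)·0 = 34/5.
If Player 2 plays 3, Player 1's expected payoff is (3/5)·5 + (1/5)·8 + (1/5)·9 = 32/5.
Player 2 minimizes Player 1's payoff; the smallest is 21/5, so the best response is 1.

1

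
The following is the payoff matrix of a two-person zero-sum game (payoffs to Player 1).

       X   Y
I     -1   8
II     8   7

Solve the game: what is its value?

71/10

Row minima: I → -1, II → 7; maximin = 7.
Column maxima: X → 8, Y → 8; minimax = 8.
7 ≠ 8, so there is no saddle point; optimal play is mixed.
Let Player 1 play I with probability p. Expected payoff against X: (-1)p + 8(1−p) = −9p + 8; against Y: 8p + 7(1−p) = p + 7.
Setting these equal: −9p + 8 = p + 7 ⇒ −10p = -1 ⇒ p = 1/10, and the value is (-9)·(1/10) + 8 = 71/10.
For Player 2: with q = P(X), equating I's and II's payoffs gives −9q + 8 = q + 7 ⇒ q = 1/10.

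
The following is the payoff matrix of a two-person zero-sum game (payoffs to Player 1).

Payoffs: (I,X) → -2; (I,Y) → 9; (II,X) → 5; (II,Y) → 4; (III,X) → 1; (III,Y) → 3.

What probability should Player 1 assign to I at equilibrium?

1/12

Row minima: I → -2, II → 4, III → 1; maximin = 4.
Column maxima: X → 5, Y → 9; minimax = 5.
4 ≠ 5, so there is no saddle point; optimal play is mixed.
III is strictly dominated by II, so Player 1 never plays it.
On the remaining 2×2 (I, II vs X, Y):
Let Player 1 play I with probability p. Expected payoff against X: (-2)p + 5(1−p) = −7p + 5; against Y: 9p + 4(1−p) = 5p + 4.
Setting these equal: −7p + 5 = 5p + 4 ⇒ −12p = -1 ⇒ p = 1/12, and the value is (-7)·(1/12) + 5 = 53/12.
For Player 2: with q = P(X), equating I's and II's payoffs gives −11q + 9 = q + 4 ⇒ q = 5/12.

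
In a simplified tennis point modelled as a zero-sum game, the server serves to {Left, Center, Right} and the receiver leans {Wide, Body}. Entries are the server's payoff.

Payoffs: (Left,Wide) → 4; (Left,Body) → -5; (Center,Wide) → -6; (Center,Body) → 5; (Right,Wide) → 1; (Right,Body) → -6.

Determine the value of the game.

Row minima: Left → -5, Center → -6, Right → -6; maximin = -5.
Column maxima: Wide → 4, Body → 5; minimax = 4.
-5 ≠ 4, so there is no saddle point; optimal play is mixed.
Right is strictly dominated by Left, so the server never plays it.
On the remaining 2×2 (Left, Center vs Wide, Body):
Let the server play Left with probability p. Expected payoff against Wide: 4p + (-6)(1−p) = 10p − 6; against Body: (-5)p + 5(1−p) = −10p + 5.
Setting these equal: 10p − 6 = −10p + 5 ⇒ 20p = 11 ⇒ p = 11/20, and the value is (10)·(11/20) − 6 = -1/2.
For the receiver: with q = P(Wide), equating Left's and Center's payoffs gives 9q − 5 = −11q + 5 ⇒ q = 1/2.

-1/2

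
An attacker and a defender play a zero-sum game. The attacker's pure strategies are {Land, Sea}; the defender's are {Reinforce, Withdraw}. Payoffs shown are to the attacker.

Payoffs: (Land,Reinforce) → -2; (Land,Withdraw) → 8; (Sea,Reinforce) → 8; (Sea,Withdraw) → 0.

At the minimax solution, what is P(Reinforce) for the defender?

4/9

Row minima: Land → -2, Sea → 0; maximin = 0.
Column maxima: Reinforce → 8, Withdraw → 8; minimax = 8.
0 ≠ 8, so there is no saddle point; optimal play is mixed.
Let the attacker play Land with probability p. Expected payoff against Reinforce: (-2)p + 8(1−p) = −10p + 8; against Withdraw: 8p + 0(1−p) = 8p.
Setting these equal: −10p + 8 = 8p ⇒ −18p = -8 ⇒ p = 4/9, and the value is (-10)·(4/9) + 8 = 32/9.
For the defender: with q = P(Reinforce), equating Land's and Sea's payoffs gives −10q + 8 = 8q ⇒ q = 4/9.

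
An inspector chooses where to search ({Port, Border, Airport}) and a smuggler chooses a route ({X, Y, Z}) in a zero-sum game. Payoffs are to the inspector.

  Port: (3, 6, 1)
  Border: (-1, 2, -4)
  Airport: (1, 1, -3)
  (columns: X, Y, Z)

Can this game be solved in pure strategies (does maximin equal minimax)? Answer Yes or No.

Row minima: Port → 1, Border → -4, Airport → -3; maximin = 1.
Column maxima: X → 3, Y → 6, Z → 1; minimax = 1.
maximin = minimax = 1, so a saddle point exists.

Yes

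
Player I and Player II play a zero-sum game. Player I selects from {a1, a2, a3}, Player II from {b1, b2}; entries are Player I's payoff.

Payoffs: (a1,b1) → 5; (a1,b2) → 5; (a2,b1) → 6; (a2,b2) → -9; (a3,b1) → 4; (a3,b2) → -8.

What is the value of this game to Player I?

Row minima: a1 → 5, a2 → -9, a3 → -8; maximin = 5.
Column maxima: b1 → 6, b2 → 5; minimax = 5.
Since maximin = minimax = 5, there is a saddle point and the value is 5.

5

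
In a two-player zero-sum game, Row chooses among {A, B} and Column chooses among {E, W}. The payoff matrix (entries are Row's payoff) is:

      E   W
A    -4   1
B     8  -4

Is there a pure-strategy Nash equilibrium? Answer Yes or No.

Row minima: A → -4, B → -4; maximin = -4.
Column maxima: E → 8, W → 1; minimax = 1.
-4 ≠ 1, so no pure-strategy equilibrium exists.

No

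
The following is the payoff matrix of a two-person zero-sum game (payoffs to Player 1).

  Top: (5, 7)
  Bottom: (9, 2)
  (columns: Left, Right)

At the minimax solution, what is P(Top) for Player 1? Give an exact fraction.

Row minima: Top → 5, Bottom → 2; maximin = 5.
Column maxima: Left → 9, Right → 7; minimax = 7.
5 ≠ 7, so there is no saddle point; optimal play is mixed.
Let Player 1 play Top with probability p. Expected payoff against Left: 5p + 9(1−p) = −4p + 9; against Right: 7p + 2(1−p) = 5p + 2.
Setting these equal: −4p + 9 = 5p + 2 ⇒ −9p = -7 ⇒ p = 7/9, and the value is (-4)·(7/9) + 9 = 53/9.
For Player 2: with q = P(Left), equating Top's and Bottom's payoffs gives −2q + 7 = 7q + 2 ⇒ q = 5/9.

7/9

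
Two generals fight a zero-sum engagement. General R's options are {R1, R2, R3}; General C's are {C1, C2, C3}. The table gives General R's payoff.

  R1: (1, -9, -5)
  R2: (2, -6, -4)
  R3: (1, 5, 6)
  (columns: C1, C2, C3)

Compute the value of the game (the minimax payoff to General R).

4/3

Row minima: R1 → -9, R2 → -6, R3 → 1; maximin = 1.
Column maxima: C1 → 2, C2 → 5, C3 → 6; minimax = 2.
1 ≠ 2, so there is no saddle point; optimal play is mixed.
R1 is strictly dominated by R2, so General R never plays it.
C3 is strictly dominated by C2 (it gives General R strictly more in every row), so General C never plays it.
On the remaining 2×2 (R2, R3 vs C1, C2):
Let General R play R2 with probability p. Expected payoff against C1: 2p + 1(1−p) = p + 1; against C2: (-6)p + 5(1−p) = −11p + 5.
Setting these equal: p + 1 = −11p + 5 ⇒ 12p = 4 ⇒ p = 1/3, and the value is (1)·(1/3) + 1 = 4/3.
For General C: with q = P(C1), equating R2's and R3's payoffs gives 8q − 6 = −4q + 5 ⇒ q = 11/12.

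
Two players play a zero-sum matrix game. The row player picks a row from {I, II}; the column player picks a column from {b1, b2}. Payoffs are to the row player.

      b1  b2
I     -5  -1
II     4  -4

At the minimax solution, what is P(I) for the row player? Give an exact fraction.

2/3

Row minima: I → -5, II → -4; maximin = -4.
Column maxima: b1 → 4, b2 → -1; minimax = -1.
-4 ≠ -1, so there is no saddle point; optimal play is mixed.
Let the row player play I with probability p. Expected payoff against b1: (-5)p + 4(1−p) = −9p + 4; against b2: (-1)p + (-4)(1−p) = 3p − 4.
Setting these equal: −9p + 4 = 3p − 4 ⇒ −12p = -8 ⇒ p = 2/3, and the value is (-9)·(2/3) + 4 = -2.
For the column player: with q = P(b1), equating I's and II's payoffs gives −4q − 1 = 8q − 4 ⇒ q = 1/4.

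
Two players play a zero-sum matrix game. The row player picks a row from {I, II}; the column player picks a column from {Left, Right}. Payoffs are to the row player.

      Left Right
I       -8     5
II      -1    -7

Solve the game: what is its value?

Row minima: I → -8, II → -7; maximin = -7.
Column maxima: Left → -1, Right → 5; minimax = -1.
-7 ≠ -1, so there is no saddle point; optimal play is mixed.
Let the row player play I with probability p. Expected payoff against Left: (-8)p + (-1)(1−p) = −7p − 1; against Right: 5p + (-7)(1−p) = 12p − 7.
Setting these equal: −7p − 1 = 12p − 7 ⇒ −19p = -6 ⇒ p = 6/19, and the value is (-7)·(6/19) − 1 = -61/19.
For the column player: with q = P(Left), equating I's and II's payoffs gives −13q + 5 = 6q − 7 ⇒ q = 12/19.

-61/19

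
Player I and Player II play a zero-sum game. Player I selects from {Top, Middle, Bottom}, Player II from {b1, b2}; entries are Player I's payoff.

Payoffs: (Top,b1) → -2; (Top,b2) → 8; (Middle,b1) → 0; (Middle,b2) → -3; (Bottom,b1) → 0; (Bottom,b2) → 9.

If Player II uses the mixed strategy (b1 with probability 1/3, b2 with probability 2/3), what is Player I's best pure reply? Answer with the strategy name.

Expected payoff of Top: (1/3)·(-2) + (2/3)·8 = 14/3.
Expected payoff of Middle: (1/3)·0 + (2/3)·(-3) = -2.
Expected payoff of Bottom: (1/3)·0 + (2/3)·9 = 6.
The largest is 6, so Player I's best response is Bottom.

Bottom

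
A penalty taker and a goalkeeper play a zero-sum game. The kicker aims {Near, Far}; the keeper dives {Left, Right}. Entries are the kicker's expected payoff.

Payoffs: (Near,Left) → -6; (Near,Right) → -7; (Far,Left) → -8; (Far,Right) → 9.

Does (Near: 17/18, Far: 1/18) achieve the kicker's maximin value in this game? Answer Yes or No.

Against Left this mix gives (17/18)·(-6) + (1/18)·(-8) = -55/9.
Against Right this mix gives (17/18)·(-7) + (1/18)·9 = -55/9.
All of the keeper's active replies (Left, Right) yield -55/9, and no column does worse for the kicker. The mix makes the keeper indifferent and guarantees -55/9, so it is optimal.

Yes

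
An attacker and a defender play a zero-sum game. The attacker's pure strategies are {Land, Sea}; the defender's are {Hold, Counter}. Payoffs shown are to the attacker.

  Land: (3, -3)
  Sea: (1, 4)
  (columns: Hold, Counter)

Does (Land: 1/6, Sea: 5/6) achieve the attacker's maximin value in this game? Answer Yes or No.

Against Hold this mix gives (1/6)·3 + (5/6)·1 = 4/3.
Against Counter this mix gives (1/6)·(-3) + (5/6)·4 = 17/6.
The defender will play Hold, holding the attacker to 4/3. Shifting weight toward the row that does better against Hold would raise this floor (the equalizing mix achieves 5/3 against both Hold and Counter), so the proposed strategy is not optimal.

No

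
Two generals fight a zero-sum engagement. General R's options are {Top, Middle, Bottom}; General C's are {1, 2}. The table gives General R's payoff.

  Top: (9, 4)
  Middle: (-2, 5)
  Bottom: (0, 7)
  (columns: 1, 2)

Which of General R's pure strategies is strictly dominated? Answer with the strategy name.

Bottom gives a strictly higher payoff than Middle against every column: 0 > -2, 7 > 5.
So Middle is strictly dominated and General R never plays it.

Middle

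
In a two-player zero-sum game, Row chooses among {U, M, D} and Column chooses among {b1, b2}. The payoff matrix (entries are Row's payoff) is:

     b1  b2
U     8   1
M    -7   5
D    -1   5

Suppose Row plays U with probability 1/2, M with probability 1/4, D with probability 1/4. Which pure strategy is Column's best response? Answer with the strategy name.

b1

If Column plays b1, Row's expected payoff is (1/2)·8 + (1/4)·(-7) + (1/4)·(-1) = 2.
If Column plays b2, Row's expected payoff is (1/2)·1 + (1/4)·5 + (1/4)·5 = 3.
Column minimizes Row's payoff; the smallest is 2, so the best response is b1.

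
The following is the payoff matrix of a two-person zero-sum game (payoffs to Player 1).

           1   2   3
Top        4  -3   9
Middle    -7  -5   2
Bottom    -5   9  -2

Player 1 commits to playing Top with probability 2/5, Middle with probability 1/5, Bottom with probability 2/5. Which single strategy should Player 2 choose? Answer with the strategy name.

1

If Player 2 plays 1, Player 1's expected payoff is (2/5)·4 + (1/5)·(-7) + (2/5)·(-5) = -9/5.
If Player 2 plays 2, Player 1's expected payoff is (2/5)·(-3) + (1/5)·(-5) + (2/5)·9 = 7/5.
If Player 2 plays 3, Player 1's expected payoff is (2/5)·9 + (1/5)·2 + (2/5)·(-2) = 16/5.
Player 2 minimizes Player 1's payoff; the smallest is -9/5, so the best response is 1.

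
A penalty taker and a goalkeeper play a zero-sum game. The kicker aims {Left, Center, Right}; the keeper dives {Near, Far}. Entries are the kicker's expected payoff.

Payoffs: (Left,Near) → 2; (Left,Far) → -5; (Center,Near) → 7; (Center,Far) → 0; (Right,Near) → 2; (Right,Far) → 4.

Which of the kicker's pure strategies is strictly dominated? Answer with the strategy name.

Center gives a strictly higher payoff than Left against every column: 7 > 2, 0 > -5.
So Left is strictly dominated and the kicker never plays it.

Left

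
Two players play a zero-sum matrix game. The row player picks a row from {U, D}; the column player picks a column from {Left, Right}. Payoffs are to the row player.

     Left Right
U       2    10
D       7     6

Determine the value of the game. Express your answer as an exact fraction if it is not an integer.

58/9

Row minima: U → 2, D → 6; maximin = 6.
Column maxima: Left → 7, Right → 10; minimax = 7.
6 ≠ 7, so there is no saddle point; optimal play is mixed.
Let the row player play U with probability p. Expected payoff against Left: 2p + 7(1−p) = −5p + 7; against Right: 10p + 6(1−p) = 4p + 6.
Setting these equal: −5p + 7 = 4p + 6 ⇒ −9p = -1 ⇒ p = 1/9, and the value is (-5)·(1/9) + 7 = 58/9.
For the column player: with q = P(Left), equating U's and D's payoffs gives −8q + 10 = q + 6 ⇒ q = 4/9.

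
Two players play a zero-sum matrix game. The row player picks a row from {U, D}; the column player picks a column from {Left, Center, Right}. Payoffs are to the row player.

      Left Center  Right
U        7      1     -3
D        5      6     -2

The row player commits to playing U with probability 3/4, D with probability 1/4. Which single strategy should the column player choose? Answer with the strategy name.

Right

If the column player plays Left, the row player's expected payoff is (3/4)·7 + (1/4)·5 = 13/2.
If the column player plays Center, the row player's expected payoff is (3/4)·1 + (1/4)·6 = 9/4.
If the column player plays Right, the row player's expected payoff is (3/4)·(-3) + (1/4)·(-2) = -11/4.
The column player minimizes the row player's payoff; the smallest is -11/4, so the best response is Right.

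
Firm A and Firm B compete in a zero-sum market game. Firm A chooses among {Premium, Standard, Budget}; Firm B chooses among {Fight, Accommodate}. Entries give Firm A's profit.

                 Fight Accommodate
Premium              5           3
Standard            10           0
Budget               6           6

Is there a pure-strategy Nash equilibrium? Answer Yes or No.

Row minima: Premium → 3, Standard → 0, Budget → 6; maximin = 6.
Column maxima: Fight → 10, Accommodate → 6; minimax = 6.
maximin = minimax = 6, so a saddle point exists.

Yes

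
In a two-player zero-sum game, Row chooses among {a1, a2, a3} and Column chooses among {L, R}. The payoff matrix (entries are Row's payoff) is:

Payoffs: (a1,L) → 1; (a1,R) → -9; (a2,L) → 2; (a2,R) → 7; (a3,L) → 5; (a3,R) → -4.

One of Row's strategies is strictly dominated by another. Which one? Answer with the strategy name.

a2 gives a strictly higher payoff than a1 against every column: 2 > 1, 7 > -9.
So a1 is strictly dominated and Row never plays it.

a1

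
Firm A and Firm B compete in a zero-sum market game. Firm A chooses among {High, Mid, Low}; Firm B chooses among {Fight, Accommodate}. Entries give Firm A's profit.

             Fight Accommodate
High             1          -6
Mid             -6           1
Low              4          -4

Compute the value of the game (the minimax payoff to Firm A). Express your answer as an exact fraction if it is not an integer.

-4/3

Row minima: High → -6, Mid → -6, Low → -4; maximin = -4.
Column maxima: Fight → 4, Accommodate → 1; minimax = 1.
-4 ≠ 1, so there is no saddle point; optimal play is mixed.
High is strictly dominated by Low, so Firm A never plays it.
On the remaining 2×2 (Mid, Low vs Fight, Accommodate):
Let Firm A play Mid with probability p. Expected payoff against Fight: (-6)p + 4(1−p) = −10p + 4; against Accommodate: 1p + (-4)(1−p) = 5p − 4.
Setting these equal: −10p + 4 = 5p − 4 ⇒ −15p = -8 ⇒ p = 8/15, and the value is (-10)·(8/15) + 4 = -4/3.
For Firm B: with q = P(Fight), equating Mid's and Low's payoffs gives −7q + 1 = 8q − 4 ⇒ q = 1/3.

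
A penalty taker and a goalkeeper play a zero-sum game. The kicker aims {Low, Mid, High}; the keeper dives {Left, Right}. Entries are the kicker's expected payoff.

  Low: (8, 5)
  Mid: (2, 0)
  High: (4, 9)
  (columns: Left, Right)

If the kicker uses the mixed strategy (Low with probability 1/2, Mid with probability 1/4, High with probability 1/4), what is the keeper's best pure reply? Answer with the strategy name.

If the keeper plays Left, the kicker's expected payoff is (1/2)·8 + (1/4)·2 + (1/4)·4 = 11/2.
If the keeper plays Right, the kicker's expected payoff is (1/2)·5 + (1/4)·0 + (1/4)·9 = 19/4.
The keeper minimizes the kicker's payoff; the smallest is 19/4, so the best response is Right.

Right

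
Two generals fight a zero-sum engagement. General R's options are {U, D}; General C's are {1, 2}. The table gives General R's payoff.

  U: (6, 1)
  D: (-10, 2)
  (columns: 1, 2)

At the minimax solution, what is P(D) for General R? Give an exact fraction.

Row minima: U → 1, D → -10; maximin = 1.
Column maxima: 1 → 6, 2 → 2; minimax = 2.
1 ≠ 2, so there is no saddle point; optimal play is mixed.
Let General R play U with probability p. Expected payoff against 1: 6p + (-10)(1−p) = 16p − 10; against 2: 1p + 2(1−p) = −p + 2.
Setting these equal: 16p − 10 = −p + 2 ⇒ 17p = 12 ⇒ p = 12/17, and the value is (16)·(12/17) − 10 = 22/17.
For General C: with q = P(1), equating U's and D's payoffs gives 5q + 1 = −12q + 2 ⇒ q = 1/17.

5/17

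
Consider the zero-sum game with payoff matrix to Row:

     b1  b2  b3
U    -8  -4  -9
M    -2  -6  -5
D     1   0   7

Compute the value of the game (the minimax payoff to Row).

Row minima: U → -9, M → -6, D → 0; maximin = 0.
Column maxima: b1 → 1, b2 → 0, b3 → 7; minimax = 0.
Since maximin = minimax = 0, there is a saddle point and the value is 0.

0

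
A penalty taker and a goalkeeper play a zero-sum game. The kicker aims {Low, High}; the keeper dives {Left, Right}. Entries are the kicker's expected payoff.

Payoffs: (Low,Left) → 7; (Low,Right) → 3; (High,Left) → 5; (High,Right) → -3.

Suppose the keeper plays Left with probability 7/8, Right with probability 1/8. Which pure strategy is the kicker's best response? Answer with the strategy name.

Expected payoff of Low: (7/8)·7 + (1/8)·3 = 13/2.
Expected payoff of High: (7/8)·5 + (1/8)·(-3) = 4.
The largest is 13/2, so the kicker's best response is Low.

Low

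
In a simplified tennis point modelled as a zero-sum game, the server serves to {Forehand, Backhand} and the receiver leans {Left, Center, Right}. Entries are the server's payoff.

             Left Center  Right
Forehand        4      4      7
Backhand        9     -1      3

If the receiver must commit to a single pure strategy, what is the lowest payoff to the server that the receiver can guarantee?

Column maxima: Left → 9, Center → 4, Right → 7.
The smallest of these is 4.

4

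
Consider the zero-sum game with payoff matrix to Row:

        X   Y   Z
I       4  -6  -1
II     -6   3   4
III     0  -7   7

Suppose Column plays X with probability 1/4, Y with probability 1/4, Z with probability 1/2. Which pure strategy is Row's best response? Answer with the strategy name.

Expected payoff of I: (1/4)·4 + (1/4)·(-6) + (1/2)·(-1) = -1.
Expected payoff of II: (1/4)·(-6) + (1/4)·3 + (1/2)·4 = 5/4.
Expected payoff of III: (1/4)·0 + (1/4)·(-7) + (1/2)·7 = 7/4.
The largest is 7/4, so Row's best response is III.

III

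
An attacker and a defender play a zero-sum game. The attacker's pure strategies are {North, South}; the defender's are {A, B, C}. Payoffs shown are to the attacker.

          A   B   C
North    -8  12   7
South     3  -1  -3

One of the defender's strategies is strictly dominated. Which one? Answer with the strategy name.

C holds the attacker's payoff strictly below B in every row: 7 < 12, -3 < -1.
So B is strictly dominated for the defender.

B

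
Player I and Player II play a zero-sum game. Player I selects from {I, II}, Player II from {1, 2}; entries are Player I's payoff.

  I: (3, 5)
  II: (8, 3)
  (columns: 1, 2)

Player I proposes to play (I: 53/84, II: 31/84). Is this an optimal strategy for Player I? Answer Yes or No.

Against 1 this mix gives (53/84)·3 + (31/84)·8 = 407/84.
Against 2 this mix gives (53/84)·5 + (31/84)·3 = 179/42.
Player II will play 2, holding Player I to 179/42. Shifting weight toward the row that does better against 2 would raise this floor (the equalizing mix achieves 31/7 against both 2 and 1), so the proposed strategy is not optimal.

No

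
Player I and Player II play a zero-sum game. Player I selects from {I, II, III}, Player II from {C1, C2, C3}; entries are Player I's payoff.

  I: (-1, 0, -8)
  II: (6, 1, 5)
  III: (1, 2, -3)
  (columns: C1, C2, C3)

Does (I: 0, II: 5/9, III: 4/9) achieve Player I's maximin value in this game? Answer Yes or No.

Yes

Against C1 this mix gives (5/9)·6 + (4/9)·1 = 34/9.
Against C2 this mix gives (5/9)·1 + (4/9)·2 = 13/9.
Against C3 this mix gives (5/9)·5 + (4/9)·(-3) = 13/9.
All of Player II's active replies (C2, C3) yield 13/9, and no column does worse for Player I. The mix makes Player II indifferent and guarantees 13/9, so it is optimal.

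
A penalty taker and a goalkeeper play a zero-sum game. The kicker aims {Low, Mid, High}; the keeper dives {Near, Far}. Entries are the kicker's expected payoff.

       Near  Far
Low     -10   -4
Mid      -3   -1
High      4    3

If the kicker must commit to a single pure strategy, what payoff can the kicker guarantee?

3

Row minima: Low → -10, Mid → -3, High → 3.
The best of these is 3.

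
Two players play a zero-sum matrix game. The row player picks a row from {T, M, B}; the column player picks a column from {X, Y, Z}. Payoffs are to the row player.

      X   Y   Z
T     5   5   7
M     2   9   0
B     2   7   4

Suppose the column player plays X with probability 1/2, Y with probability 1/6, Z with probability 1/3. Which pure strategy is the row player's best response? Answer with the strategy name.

T

Expected payoff of T: (1/2)·5 + (1/6)·5 + (1/3)·7 = 17/3.
Expected payoff of M: (1/2)·2 + (1/6)·9 + (1/3)·0 = 5/2.
Expected payoff of B: (1/2)·2 + (1/6)·7 + (1/3)·4 = 7/2.
The largest is 17/3, so the row player's best response is T.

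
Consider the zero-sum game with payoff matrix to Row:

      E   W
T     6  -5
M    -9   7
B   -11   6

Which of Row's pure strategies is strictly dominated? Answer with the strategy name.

B

M gives a strictly higher payoff than B against every column: -9 > -11, 7 > 6.
So B is strictly dominated and Row never plays it.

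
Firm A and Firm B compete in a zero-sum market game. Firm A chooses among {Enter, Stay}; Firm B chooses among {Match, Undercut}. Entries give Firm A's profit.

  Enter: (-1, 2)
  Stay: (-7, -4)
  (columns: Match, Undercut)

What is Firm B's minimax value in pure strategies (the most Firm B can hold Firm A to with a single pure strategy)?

-1

Column maxima: Match → -1, Undercut → 2.
The smallest of these is -1.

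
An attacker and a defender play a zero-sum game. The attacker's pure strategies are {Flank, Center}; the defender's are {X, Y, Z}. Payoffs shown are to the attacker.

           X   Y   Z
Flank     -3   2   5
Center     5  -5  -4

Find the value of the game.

-1/3

Row minima: Flank → -3, Center → -5; maximin = -3.
Column maxima: X → 5, Y → 2, Z → 5; minimax = 2.
-3 ≠ 2, so there is no saddle point; optimal play is mixed.
Z is strictly dominated by Y (it gives the attacker strictly more in every row), so the defender never plays it.
On the remaining 2×2 (Flank, Center vs X, Y):
Let the attacker play Flank with probability p. Expected payoff against X: (-3)p + 5(1−p) = −8p + 5; against Y: 2p + (-5)(1−p) = 7p − 5.
Setting these equal: −8p + 5 = 7p − 5 ⇒ −15p = -10 ⇒ p = 2/3, and the value is (-8)·(2/3) + 5 = -1/3.
For the defender: with q = P(X), equating Flank's and Center's payoffs gives −5q + 2 = 10q − 5 ⇒ q = 7/15.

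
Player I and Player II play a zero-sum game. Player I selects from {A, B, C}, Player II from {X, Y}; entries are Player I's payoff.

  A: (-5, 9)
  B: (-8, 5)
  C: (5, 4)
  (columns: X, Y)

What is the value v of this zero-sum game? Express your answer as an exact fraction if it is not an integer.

Row minima: A → -5, B → -8, C → 4; maximin = 4.
Column maxima: X → 5, Y → 9; minimax = 5.
4 ≠ 5, so there is no saddle point; optimal play is mixed.
B is strictly dominated by A, so Player I never plays it.
On the remaining 2×2 (A, C vs X, Y):
Let Player I play A with probability p. Expected payoff against X: (-5)p + 5(1−p) = −10p + 5; against Y: 9p + 4(1−p) = 5p + 4.
Setting these equal: −10p + 5 = 5p + 4 ⇒ −15p = -1 ⇒ p = 1/15, and the value is (-10)·(1/15) + 5 = 13/3.
For Player II: with q = P(X), equating A's and C's payoffs gives −14q + 9 = q + 4 ⇒ q = 1/3.

13/3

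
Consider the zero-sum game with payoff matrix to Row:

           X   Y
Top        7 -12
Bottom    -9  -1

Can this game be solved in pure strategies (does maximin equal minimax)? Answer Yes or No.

No

Row minima: Top → -12, Bottom → -9; maximin = -9.
Column maxima: X → 7, Y → -1; minimax = -1.
-9 ≠ -1, so no pure-strategy equilibrium exists.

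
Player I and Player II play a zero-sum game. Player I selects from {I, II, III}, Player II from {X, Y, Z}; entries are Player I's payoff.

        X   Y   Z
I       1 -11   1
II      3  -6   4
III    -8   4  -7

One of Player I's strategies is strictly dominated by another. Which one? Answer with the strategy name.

I

II gives a strictly higher payoff than I against every column: 3 > 1, -6 > -11, 4 > 1.
So I is strictly dominated and Player I never plays it.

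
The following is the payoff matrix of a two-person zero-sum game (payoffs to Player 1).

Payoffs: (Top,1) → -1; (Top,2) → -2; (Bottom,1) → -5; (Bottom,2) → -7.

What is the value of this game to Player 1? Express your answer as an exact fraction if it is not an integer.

Row minima: Top → -2, Bottom → -7; maximin = -2.
Column maxima: 1 → -1, 2 → -2; minimax = -2.
Since maximin = minimax = -2, there is a saddle point and the value is -2.

-2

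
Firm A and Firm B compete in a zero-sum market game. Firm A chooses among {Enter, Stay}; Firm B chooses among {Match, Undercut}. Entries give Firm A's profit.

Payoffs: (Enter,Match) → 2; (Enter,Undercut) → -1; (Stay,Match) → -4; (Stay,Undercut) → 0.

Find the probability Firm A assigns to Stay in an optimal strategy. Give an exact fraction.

Row minima: Enter → -1, Stay → -4; maximin = -1.
Column maxima: Match → 2, Undercut → 0; minimax = 0.
-1 ≠ 0, so there is no saddle point; optimal play is mixed.
Let Firm A play Enter with probability p. Expected payoff against Match: 2p + (-4)(1−p) = 6p − 4; against Undercut: (-1)p + 0(1−p) = −p.
Setting these equal: 6p − 4 = −p ⇒ 7p = 4 ⇒ p = 4/7, and the value is (6)·(4/7) − 4 = -4/7.
For Firm B: with q = P(Match), equating Enter's and Stay's payoffs gives 3q − 1 = −4q ⇒ q = 1/7.

3/7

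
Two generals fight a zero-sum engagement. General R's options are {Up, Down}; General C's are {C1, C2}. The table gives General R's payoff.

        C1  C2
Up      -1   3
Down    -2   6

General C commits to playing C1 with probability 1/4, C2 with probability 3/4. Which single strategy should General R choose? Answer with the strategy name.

Down

Expected payoff of Up: (1/4)·(-1) + (3/4)·3 = 2.
Expected payoff of Down: (1/4)·(-2) + (3/4)·6 = 4.
The largest is 4, so General R's best response is Down.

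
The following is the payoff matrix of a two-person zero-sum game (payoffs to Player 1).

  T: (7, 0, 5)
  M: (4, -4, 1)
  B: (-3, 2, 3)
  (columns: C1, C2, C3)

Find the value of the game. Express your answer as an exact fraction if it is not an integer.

Row minima: T → 0, M → -4, B → -3; maximin = 0.
Column maxima: C1 → 7, C2 → 2, C3 → 5; minimax = 2.
0 ≠ 2, so there is no saddle point; optimal play is mixed.
M is strictly dominated by T, so Player 1 never plays it.
C3 is strictly dominated by C2 (it gives Player 1 strictly more in every row), so Player 2 never plays it.
On the remaining 2×2 (T, B vs C1, C2):
Let Player 1 play T with probability p. Expected payoff against C1: 7p + (-3)(1−p) = 10p − 3; against C2: 0p + 2(1−p) = −2p + 2.
Setting these equal: 10p − 3 = −2p + 2 ⇒ 12p = 5 ⇒ p = 5/12, and the value is (10)·(5/12) − 3 = 7/6.
For Player 2: with q = P(C1), equating T's and B's payoffs gives 7q = −5q + 2 ⇒ q = 1/6.

7/6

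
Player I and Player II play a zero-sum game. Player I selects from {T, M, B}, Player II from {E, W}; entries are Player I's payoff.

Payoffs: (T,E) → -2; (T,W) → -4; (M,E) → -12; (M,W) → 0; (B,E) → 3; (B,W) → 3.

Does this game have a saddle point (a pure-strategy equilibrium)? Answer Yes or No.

Row minima: T → -4, M → -12, B → 3; maximin = 3.
Column maxima: E → 3, W → 3; minimax = 3.
maximin = minimax = 3, so a saddle point exists.

Yes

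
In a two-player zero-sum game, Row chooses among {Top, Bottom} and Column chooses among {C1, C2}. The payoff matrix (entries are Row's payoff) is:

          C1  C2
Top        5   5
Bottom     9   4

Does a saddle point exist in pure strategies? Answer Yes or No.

Row minima: Top → 5, Bottom → 4; maximin = 5.
Column maxima: C1 → 9, C2 → 5; minimax = 5.
maximin = minimax = 5, so a saddle point exists.

Yes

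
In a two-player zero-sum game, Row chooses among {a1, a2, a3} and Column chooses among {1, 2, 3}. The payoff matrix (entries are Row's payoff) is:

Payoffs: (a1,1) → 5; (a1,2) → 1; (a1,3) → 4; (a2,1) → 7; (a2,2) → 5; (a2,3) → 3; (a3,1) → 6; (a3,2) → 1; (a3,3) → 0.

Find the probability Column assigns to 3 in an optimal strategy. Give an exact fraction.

4/5

Row minima: a1 → 1, a2 → 3, a3 → 0; maximin = 3.
Column maxima: 1 → 7, 2 → 5, 3 → 4; minimax = 4.
3 ≠ 4, so there is no saddle point; optimal play is mixed.
a3 is strictly dominated by a2, so Row never plays it.
1 is strictly dominated by 2 (it gives Row strictly more in every row), so Column never plays it.
On the remaining 2×2 (a1, a2 vs 2, 3):
Let Row play a1 with probability p. Expected payoff against 2: 1p + 5(1−p) = −4p + 5; against 3: 4p + 3(1−p) = p + 3.
Setting these equal: −4p + 5 = p + 3 ⇒ −5p = -2 ⇒ p = 2/5, and the value is (-4)·(2/5) + 5 = 17/5.
For Column: with q = P(2), equating a1's and a2's payoffs gives −3q + 4 = 2q + 3 ⇒ q = 1/5.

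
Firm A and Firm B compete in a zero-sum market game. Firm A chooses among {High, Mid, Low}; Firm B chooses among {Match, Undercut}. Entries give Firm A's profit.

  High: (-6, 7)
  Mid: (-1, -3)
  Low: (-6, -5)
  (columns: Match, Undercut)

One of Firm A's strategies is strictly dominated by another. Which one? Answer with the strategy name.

Mid gives a strictly higher payoff than Low against every column: -1 > -6, -3 > -5.
So Low is strictly dominated and Firm A never plays it.

Low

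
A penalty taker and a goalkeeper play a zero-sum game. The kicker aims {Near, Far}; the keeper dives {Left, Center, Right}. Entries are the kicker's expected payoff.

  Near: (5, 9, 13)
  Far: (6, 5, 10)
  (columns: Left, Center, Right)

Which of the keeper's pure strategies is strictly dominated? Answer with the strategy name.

Right

Left holds the kicker's payoff strictly below Right in every row: 5 < 13, 6 < 10.
So Right is strictly dominated for the keeper.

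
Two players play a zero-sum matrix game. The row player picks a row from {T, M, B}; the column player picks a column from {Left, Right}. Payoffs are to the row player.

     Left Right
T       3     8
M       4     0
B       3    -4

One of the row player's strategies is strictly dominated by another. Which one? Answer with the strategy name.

B

M gives a strictly higher payoff than B against every column: 4 > 3, 0 > -4.
So B is strictly dominated and the row player never plays it.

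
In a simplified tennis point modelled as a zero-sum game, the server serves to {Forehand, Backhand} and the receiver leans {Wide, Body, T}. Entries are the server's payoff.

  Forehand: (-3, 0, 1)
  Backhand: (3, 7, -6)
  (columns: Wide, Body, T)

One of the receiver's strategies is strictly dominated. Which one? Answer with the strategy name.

Wide holds the server's payoff strictly below Body in every row: -3 < 0, 3 < 7.
So Body is strictly dominated for the receiver.

Body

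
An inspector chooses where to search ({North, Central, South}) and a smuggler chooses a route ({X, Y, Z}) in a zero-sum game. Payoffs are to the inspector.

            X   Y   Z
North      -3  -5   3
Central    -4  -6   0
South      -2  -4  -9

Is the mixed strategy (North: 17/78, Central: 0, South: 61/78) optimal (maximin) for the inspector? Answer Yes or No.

Against X this mix gives (17/78)·(-3) + (61/78)·(-2) = -173/78.
Against Y this mix gives (17/78)·(-5) + (61/78)·(-4) = -329/78.
Against Z this mix gives (17/78)·3 + (61/78)·(-9) = -83/13.
The smuggler will play Z, holding the inspector to -83/13. Shifting weight toward the row that does better against Z would raise this floor (the equalizing mix achieves -57/13 against both Z and Y), so the proposed strategy is not optimal.

No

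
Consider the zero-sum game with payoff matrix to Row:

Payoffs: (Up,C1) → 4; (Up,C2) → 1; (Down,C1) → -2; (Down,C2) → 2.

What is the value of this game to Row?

Row minima: Up → 1, Down → -2; maximin = 1.
Column maxima: C1 → 4, C2 → 2; minimax = 2.
1 ≠ 2, so there is no saddle point; optimal play is mixed.
Let Row play Up with probability p. Expected payoff against C1: 4p + (-2)(1−p) = 6p − 2; against C2: 1p + 2(1−p) = −p + 2.
Setting these equal: 6p − 2 = −p + 2 ⇒ 7p = 4 ⇒ p = 4/7, and the value is (6)·(4/7) − 2 = 10/7.
For Column: with q = P(C1), equating Up's and Down's payoffs gives 3q + 1 = −4q + 2 ⇒ q = 1/7.

10/7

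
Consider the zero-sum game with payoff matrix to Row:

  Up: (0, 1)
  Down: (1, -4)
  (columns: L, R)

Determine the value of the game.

Row minima: Up → 0, Down → -4; maximin = 0.
Column maxima: L → 1, R → 1; minimax = 1.
0 ≠ 1, so there is no saddle point; optimal play is mixed.
Let Row play Up with probability p. Expected payoff against L: 0p + 1(1−p) = −p + 1; against R: 1p + (-4)(1−p) = 5p − 4.
Setting these equal: −p + 1 = 5p − 4 ⇒ −6p = -5 ⇒ p = 5/6, and the value is (-1)·(5/6) + 1 = 1/6.
For Column: with q = P(L), equating Up's and Down's payoffs gives −q + 1 = 5q − 4 ⇒ q = 5/6.

1/6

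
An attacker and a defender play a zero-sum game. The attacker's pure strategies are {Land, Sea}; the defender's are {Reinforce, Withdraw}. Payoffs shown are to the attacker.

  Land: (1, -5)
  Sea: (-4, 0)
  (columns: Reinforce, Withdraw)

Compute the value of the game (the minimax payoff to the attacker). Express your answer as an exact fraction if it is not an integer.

Row minima: Land → -5, Sea → -4; maximin = -4.
Column maxima: Reinforce → 1, Withdraw → 0; minimax = 0.
-4 ≠ 0, so there is no saddle point; optimal play is mixed.
Let the attacker play Land with probability p. Expected payoff against Reinforce: 1p + (-4)(1−p) = 5p − 4; against Withdraw: (-5)p + 0(1−p) = −5p.
Setting these equal: 5p − 4 = −5p ⇒ 10p = 4 ⇒ p = 2/5, and the value is (5)·(2/5) − 4 = -2.
For the defender: with q = P(Reinforce), equating Land's and Sea's payoffs gives 6q − 5 = −4q ⇒ q = 1/2.

-2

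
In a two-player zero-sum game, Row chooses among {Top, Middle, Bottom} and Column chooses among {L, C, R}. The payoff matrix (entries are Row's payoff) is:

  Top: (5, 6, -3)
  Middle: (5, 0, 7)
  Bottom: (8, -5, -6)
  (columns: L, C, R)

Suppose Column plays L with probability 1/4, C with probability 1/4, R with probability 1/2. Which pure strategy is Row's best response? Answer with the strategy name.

Middle

Expected payoff of Top: (1/4)·5 + (1/4)·6 + (1/2)·(-3) = 5/4.
Expected payoff of Middle: (1/4)·5 + (1/4)·0 + (1/2)·7 = 19/4.
Expected payoff of Bottom: (1/4)·8 + (1/4)·(-5) + (1/2)·(-6) = -9/4.
The largest is 19/4, so Row's best response is Middle.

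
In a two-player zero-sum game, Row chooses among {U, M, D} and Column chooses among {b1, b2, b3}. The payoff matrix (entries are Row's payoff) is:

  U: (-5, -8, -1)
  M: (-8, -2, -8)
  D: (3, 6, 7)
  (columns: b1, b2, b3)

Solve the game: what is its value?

3

Row minima: U → -8, M → -8, D → 3; maximin = 3.
Column maxima: b1 → 3, b2 → 6, b3 → 7; minimax = 3.
Since maximin = minimax = 3, there is a saddle point and the value is 3.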